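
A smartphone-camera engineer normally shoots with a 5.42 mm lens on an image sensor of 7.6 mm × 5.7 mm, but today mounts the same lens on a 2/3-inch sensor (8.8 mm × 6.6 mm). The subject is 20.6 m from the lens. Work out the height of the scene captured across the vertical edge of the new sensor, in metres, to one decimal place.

The focal length stays 5.42 mm; the relevant sensor dimension is now h = 6.6 mm. Object distance dₒ = 20.6 m = 20600 mm.
Thin-lens field height W = h·(dₒ − f)/f = 6.6 × (20600 − 5.42)/5.42 ≈ 25078.271 mm = 25.0783 m.

25.1 m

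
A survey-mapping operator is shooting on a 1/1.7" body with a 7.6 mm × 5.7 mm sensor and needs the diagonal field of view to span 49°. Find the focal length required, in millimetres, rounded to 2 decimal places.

10.42 mm

Sensor diagonal = √(7.6² + 5.7²) = √90.2500 ≈ 9.5000 mm.
From α = 2·arctan(d/2f) we get f = d / (2·tan(α/2)).
With d = 9.5000 mm and α/2 = 24.5°, tan(α/2) ≈ 0.45573, so f ≈ 9.5000 / 0.91145 ≈ 10.4229 mm.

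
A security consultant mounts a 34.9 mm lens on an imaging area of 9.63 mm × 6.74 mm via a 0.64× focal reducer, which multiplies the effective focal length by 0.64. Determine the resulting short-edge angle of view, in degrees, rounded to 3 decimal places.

Effective focal length f = 34.9 × 0.64 = 22.336 mm.
α = 2·arctan(6.74 / (2 × 22.336)) = 2·arctan(0.15088) ≈ 17.1599°.

17.160°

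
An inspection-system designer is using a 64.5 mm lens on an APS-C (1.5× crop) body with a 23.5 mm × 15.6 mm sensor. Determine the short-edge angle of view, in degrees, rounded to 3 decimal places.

Angle of view α = 2·arctan(h/2f) with h = 15.6 mm and f = 64.5 mm.
h/2f = 0.12093; arctan(0.12093) ≈ 6.8953°, so α ≈ 13.7906°.

13.791°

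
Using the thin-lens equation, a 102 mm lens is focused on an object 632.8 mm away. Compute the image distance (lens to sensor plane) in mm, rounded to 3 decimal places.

1/dᵢ = 1/f − 1/dₒ = 1/102 − 1/632.8 = 0.0082236 mm⁻¹.
dᵢ = 1/0.0082236 ≈ 121.6006 mm.

121.601 mm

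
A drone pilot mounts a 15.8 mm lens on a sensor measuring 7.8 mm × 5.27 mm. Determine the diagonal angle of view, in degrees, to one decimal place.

33.2°

Sensor diagonal = √(7.8² + 5.27²) = √88.6129 ≈ 9.4134 mm.
Angle of view α = 2·arctan(d/2f) with d = 9.4134 mm and f = 15.8 mm.
d/2f = 0.29789; arctan(0.29789) ≈ 16.5885°, so α ≈ 33.1769°.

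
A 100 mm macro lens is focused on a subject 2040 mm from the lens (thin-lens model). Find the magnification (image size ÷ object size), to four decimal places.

Thin lens: 1/f = 1/dₒ + 1/dᵢ → 1/dᵢ = 1/100 − 1/2040 = 0.0095098 mm⁻¹, so dᵢ ≈ 105.1546 mm.
Magnification m = dᵢ/dₒ = 105.1546/2040 ≈ 0.05155.

0.0515×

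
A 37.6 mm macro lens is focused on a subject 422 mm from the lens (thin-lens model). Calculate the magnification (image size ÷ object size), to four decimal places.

Thin lens: 1/f = 1/dₒ + 1/dᵢ → 1/dᵢ = 1/37.6 − 1/422 = 0.0242261 mm⁻¹, so dᵢ ≈ 41.2778 mm.
Magnification m = dᵢ/dₒ = 41.2778/422 ≈ 0.09781.

0.0978×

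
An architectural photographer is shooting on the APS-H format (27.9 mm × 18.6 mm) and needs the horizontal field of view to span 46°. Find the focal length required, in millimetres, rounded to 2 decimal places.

From α = 2·arctan(w/2f) we get f = w / (2·tan(α/2)).
With w = 27.9 mm and α/2 = 23°, tan(α/2) ≈ 0.42447, so f ≈ 27.9 / 0.84895 ≈ 32.8641 mm.

32.86 mm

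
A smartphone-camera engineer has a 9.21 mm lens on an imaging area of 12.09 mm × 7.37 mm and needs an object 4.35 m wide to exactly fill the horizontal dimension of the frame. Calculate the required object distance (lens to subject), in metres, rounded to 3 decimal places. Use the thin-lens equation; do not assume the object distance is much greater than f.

3.323 m

W: 4.35 m = 4350 mm.
Magnification m = w/W = dᵢ/dₒ; combined with 1/f = 1/dₒ + 1/dᵢ this gives dₒ = f·(1 + W/w).
dₒ = 9.21 mm × (1 + 4350/12.09) = 9.21 × 360.8015 ≈ 3322.982 mm = 3.32298 m.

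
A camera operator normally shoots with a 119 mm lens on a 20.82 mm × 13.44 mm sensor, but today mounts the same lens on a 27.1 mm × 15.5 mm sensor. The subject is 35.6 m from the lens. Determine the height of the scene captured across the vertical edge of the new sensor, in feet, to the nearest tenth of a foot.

15.2 ft

The focal length stays 119 mm; the relevant sensor dimension is now h = 15.5 mm. Object distance dₒ = 35.6 m = 35600 mm.
Thin-lens field height W = h·(dₒ − f)/f = 15.5 × (35600 − 119)/119 ≈ 4621.475 mm = 4621.475/304.8 ft = 15.1623 ft.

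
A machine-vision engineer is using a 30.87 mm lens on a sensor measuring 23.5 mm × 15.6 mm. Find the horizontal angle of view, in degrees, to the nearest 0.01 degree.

41.68°

Angle of view α = 2·arctan(w/2f) with w = 23.5 mm and f = 30.87 mm.
w/2f = 0.38063; arctan(0.38063) ≈ 20.8382°, so α ≈ 41.6765°.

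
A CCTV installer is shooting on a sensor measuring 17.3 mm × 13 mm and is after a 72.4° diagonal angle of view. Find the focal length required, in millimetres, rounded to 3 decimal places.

14.784 mm

Sensor diagonal = √(17.3² + 13²) = √468.2900 ≈ 21.6400 mm.
From α = 2·arctan(d/2f) we get f = d / (2·tan(α/2)).
With d = 21.6400 mm and α/2 = 36.2°, tan(α/2) ≈ 0.73189, so f ≈ 21.6400 / 1.46378 ≈ 14.7837 mm.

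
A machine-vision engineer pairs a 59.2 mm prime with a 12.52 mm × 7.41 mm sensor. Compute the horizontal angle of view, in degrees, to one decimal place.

Angle of view α = 2·arctan(w/2f) with w = 12.52 mm and f = 59.2 mm.
w/2f = 0.10574; arctan(0.10574) ≈ 6.0362°, so α ≈ 12.0724°.

12.1°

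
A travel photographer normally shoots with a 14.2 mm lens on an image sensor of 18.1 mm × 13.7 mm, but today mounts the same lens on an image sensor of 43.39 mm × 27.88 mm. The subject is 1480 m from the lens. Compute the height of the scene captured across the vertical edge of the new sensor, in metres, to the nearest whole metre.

2906 m

The focal length stays 14.2 mm; the relevant sensor dimension is now h = 27.88 mm. Object distance dₒ = 1480 m = 1.48e+06 mm.
Thin-lens field height W = h·(dₒ − f)/f = 27.88 × (1.48e+06 − 14.2)/14.2 ≈ 2905774.937 mm = 2905.77 m.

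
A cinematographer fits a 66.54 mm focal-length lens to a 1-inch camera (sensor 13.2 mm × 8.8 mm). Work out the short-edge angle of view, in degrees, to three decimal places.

Angle of view α = 2·arctan(h/2f) with h = 8.8 mm and f = 66.54 mm.
h/2f = 0.06613; arctan(0.06613) ≈ 3.7832°, so α ≈ 7.5664°.

7.566°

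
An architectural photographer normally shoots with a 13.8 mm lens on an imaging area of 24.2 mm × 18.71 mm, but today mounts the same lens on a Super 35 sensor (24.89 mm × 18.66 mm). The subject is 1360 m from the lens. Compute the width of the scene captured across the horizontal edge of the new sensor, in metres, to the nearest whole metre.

2453 m

The focal length stays 13.8 mm; the relevant sensor dimension is now w = 24.89 mm. Object distance dₒ = 1360 m = 1.36e+06 mm.
Thin-lens field width W = w·(dₒ − f)/f = 24.89 × (1.36e+06 − 13.8)/13.8 ≈ 2452902.646 mm = 2452.9 m.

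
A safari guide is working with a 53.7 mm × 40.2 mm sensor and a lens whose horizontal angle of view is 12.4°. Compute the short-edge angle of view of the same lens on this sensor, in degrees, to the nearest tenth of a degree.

9.3°

From the horizontal AOV: f = 53.7 / (2·tan(6.2°)) = 53.7 / 0.21727 ≈ 247.1585 mm.
Short-edge AOV = 2·arctan(40.2 / (2 × 247.1585)) = 2·arctan(0.08132) ≈ 9.2986°.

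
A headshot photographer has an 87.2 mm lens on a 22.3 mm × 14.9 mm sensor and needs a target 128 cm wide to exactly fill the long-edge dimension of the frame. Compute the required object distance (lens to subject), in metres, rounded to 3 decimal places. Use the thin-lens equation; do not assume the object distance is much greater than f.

5.092 m

W: 128 cm = 1280 mm.
Magnification m = w/W = dᵢ/dₒ; combined with 1/f = 1/dₒ + 1/dᵢ this gives dₒ = f·(1 + W/w).
dₒ = 87.2 mm × (1 + 1280/22.3) = 87.2 × 58.3991 ≈ 5092.402 mm = 5.0924 m.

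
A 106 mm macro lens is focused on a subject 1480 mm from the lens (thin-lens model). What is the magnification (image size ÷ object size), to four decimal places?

Thin lens: 1/f = 1/dₒ + 1/dᵢ → 1/dᵢ = 1/106 − 1/1480 = 0.0087583 mm⁻¹, so dᵢ ≈ 114.1776 mm.
Magnification m = dᵢ/dₒ = 114.1776/1480 ≈ 0.07715.

0.0771×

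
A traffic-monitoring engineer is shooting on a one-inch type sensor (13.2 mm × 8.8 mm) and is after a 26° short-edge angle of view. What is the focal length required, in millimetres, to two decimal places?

19.06 mm

From α = 2·arctan(h/2f) we get f = h / (2·tan(α/2)).
With h = 8.8 mm and α/2 = 13°, tan(α/2) ≈ 0.23087, so f ≈ 8.8 / 0.46174 ≈ 19.0585 mm.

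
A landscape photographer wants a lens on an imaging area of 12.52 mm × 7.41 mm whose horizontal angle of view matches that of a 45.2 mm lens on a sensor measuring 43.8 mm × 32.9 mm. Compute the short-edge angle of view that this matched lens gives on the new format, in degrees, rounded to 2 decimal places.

Equal horizontal AOV ⇒ f₂ = f₁ · 12.52/43.8 = 45.2 × 0.28584 ≈ 12.9202 mm.
Short-edge AOV on the new format = 2·arctan(7.41 / (2 × 12.9202)) = 2·arctan(0.28676) ≈ 32.0016°.

32.00°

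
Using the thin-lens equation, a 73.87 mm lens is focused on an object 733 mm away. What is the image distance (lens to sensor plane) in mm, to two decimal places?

82.15 mm

1/dᵢ = 1/f − 1/dₒ = 1/73.87 − 1/733 = 0.0121730 mm⁻¹.
dᵢ = 1/0.0121730 ≈ 82.1488 mm.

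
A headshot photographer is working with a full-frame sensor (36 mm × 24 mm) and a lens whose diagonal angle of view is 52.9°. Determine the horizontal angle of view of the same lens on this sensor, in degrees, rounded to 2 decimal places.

Sensor diagonal = √(36² + 24²) = √1872.0000 ≈ 43.2666 mm.
From the diagonal AOV: f = 43.2666 / (2·tan(26.45°)) = 43.2666 / 0.99498 ≈ 43.4847 mm.
Horizontal AOV = 2·arctan(36 / (2 × 43.4847)) = 2·arctan(0.41394) ≈ 44.9731°.

44.97°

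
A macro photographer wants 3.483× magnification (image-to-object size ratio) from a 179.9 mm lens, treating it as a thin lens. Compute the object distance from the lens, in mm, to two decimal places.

231.55 mm

With m = dᵢ/dₒ and 1/f = 1/dₒ + 1/dᵢ, substituting dᵢ = m·dₒ gives 1/f = (1 + 1/m)/dₒ, hence dₒ = f·(1 + 1/m).
dₒ = 179.9 × (1 + 1/3.483) = 179.9 × 1.28711 ≈ 231.551 mm.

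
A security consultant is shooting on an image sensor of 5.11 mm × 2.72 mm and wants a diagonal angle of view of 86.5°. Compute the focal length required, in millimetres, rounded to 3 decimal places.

Sensor diagonal = √(5.11² + 2.72²) = √33.5105 ≈ 5.7888 mm.
From α = 2·arctan(d/2f) we get f = d / (2·tan(α/2)).
With d = 5.7888 mm and α/2 = 43.25°, tan(α/2) ≈ 0.94071, so f ≈ 5.7888 / 1.88141 ≈ 3.0769 mm.

3.077 mm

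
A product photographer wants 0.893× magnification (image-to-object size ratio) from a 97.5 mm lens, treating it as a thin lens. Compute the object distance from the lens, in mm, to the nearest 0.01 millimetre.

With m = dᵢ/dₒ and 1/f = 1/dₒ + 1/dᵢ, substituting dᵢ = m·dₒ gives 1/f = (1 + 1/m)/dₒ, hence dₒ = f·(1 + 1/m).
dₒ = 97.5 × (1 + 1/0.893) = 97.5 × 2.11982 ≈ 206.683 mm.

206.68 mm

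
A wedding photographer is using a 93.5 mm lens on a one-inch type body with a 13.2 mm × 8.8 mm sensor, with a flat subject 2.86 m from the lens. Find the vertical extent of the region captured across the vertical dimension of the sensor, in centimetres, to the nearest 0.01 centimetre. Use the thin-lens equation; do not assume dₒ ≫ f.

26.04 cm

dₒ: 2.86 m = 2860 mm.
Similar triangles through the lens centre give W/dₒ = h/dᵢ; with 1/f = 1/dₒ + 1/dᵢ this gives W = h·(dₒ − f)/f.
W = 8.8 mm × (2860 − 93.5) / 93.5 = 8.8 × 29.5882 ≈ 260.376 mm = 26.0376 cm.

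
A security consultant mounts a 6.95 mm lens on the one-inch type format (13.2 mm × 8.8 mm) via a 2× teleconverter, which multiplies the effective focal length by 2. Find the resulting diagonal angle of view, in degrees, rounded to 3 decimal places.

59.424°

Effective focal length f = 6.95 × 2 = 13.9 mm.
Sensor diagonal = √(13.2² + 8.8²) = √251.6800 ≈ 15.8644 mm.
α = 2·arctan(15.864 / (2 × 13.9)) = 2·arctan(0.57066) ≈ 59.4236°.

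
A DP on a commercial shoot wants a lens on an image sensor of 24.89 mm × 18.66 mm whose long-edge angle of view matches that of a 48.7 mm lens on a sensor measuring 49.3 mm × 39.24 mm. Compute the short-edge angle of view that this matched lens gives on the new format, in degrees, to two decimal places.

41.56°

Equal long-edge AOV ⇒ f₂ = f₁ · 24.89/49.3 = 48.7 × 0.50487 ≈ 24.5871 mm.
Short-edge AOV on the new format = 2·arctan(18.66 / (2 × 24.5871)) = 2·arctan(0.37947) ≈ 41.5603°.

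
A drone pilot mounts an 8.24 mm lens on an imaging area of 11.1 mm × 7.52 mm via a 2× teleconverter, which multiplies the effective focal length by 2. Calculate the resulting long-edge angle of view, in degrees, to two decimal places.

37.22°

Effective focal length f = 8.24 × 2 = 16.48 mm.
α = 2·arctan(11.1 / (2 × 16.48)) = 2·arctan(0.33677) ≈ 37.2242°.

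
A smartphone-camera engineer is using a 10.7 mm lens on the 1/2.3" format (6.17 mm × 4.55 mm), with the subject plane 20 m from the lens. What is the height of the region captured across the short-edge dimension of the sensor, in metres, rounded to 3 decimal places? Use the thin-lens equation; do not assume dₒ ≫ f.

8.500 m

dₒ: 20 m = 20000 mm.
Similar triangles through the lens centre give W/dₒ = h/dᵢ; with 1/f = 1/dₒ + 1/dᵢ this gives W = h·(dₒ − f)/f.
W = 4.55 mm × (20000 − 10.7) / 10.7 = 4.55 × 1868.1589 ≈ 8500.123 mm = 8.50012 m.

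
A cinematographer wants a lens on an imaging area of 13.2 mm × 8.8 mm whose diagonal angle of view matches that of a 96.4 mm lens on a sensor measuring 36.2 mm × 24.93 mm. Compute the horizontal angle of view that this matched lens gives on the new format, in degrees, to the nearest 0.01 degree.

21.48°

Sensor diagonal = √(36.2² + 24.93²) = √1931.9449 ≈ 43.9539 mm.
Sensor diagonal = √(13.2² + 8.8²) = √251.6800 ≈ 15.8644 mm.
Equal diagonal AOV ⇒ f₂ = f₁ · 15.8644/43.9539 = 96.4 × 0.36093 ≈ 34.7940 mm.
Horizontal AOV on the new format = 2·arctan(13.2 / (2 × 34.7940)) = 2·arctan(0.18969) ≈ 21.4814°.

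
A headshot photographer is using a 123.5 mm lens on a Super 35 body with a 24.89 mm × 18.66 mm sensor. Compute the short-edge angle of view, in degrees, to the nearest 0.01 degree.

Angle of view α = 2·arctan(h/2f) with h = 18.66 mm and f = 123.5 mm.
h/2f = 0.07555; arctan(0.07555) ≈ 4.3203°, so α ≈ 8.6406°.

8.64°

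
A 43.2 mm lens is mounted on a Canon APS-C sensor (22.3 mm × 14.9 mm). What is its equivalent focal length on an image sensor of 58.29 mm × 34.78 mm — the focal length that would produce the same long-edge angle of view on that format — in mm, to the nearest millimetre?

113 mm

Equal angle of view means equal width/f ratio, so f₂ = f₁ · (width₂/width₁) = 43.2 × 58.29/22.3.
f₂ = 43.2 × 2.61390 ≈ 112.921 mm.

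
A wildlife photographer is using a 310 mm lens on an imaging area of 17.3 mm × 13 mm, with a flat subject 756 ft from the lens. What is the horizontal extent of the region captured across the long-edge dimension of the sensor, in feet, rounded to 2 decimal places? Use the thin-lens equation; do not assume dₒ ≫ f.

dₒ: 756 ft × 304.8 mm/ft = 230428.79 mm.
Similar triangles through the lens centre give W/dₒ = w/dᵢ; with 1/f = 1/dₒ + 1/dᵢ this gives W = w·(dₒ − f)/f.
W = 17.3 mm × (230429 − 310) / 310 = 17.3 × 742.3187 ≈ 12842.113 mm = 12842.113/304.8 ft = 42.1329 ft.

42.13 ft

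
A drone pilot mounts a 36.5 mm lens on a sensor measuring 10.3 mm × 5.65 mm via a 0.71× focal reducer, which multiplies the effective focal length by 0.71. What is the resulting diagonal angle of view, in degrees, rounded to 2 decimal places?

Effective focal length f = 36.5 × 0.71 = 25.915 mm.
Sensor diagonal = √(10.3² + 5.65²) = √138.0125 ≈ 11.7479 mm.
α = 2·arctan(11.748 / (2 × 25.915)) = 2·arctan(0.22666) ≈ 25.5419°.

25.54°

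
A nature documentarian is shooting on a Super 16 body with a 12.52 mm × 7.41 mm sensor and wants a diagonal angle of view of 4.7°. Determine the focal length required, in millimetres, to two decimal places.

Sensor diagonal = √(12.52² + 7.41²) = √211.6585 ≈ 14.5485 mm.
From α = 2·arctan(d/2f) we get f = d / (2·tan(α/2)).
With d = 14.5485 mm and α/2 = 2.35°, tan(α/2) ≈ 0.04104, so f ≈ 14.5485 / 0.08208 ≈ 177.2552 mm.

177.26 mm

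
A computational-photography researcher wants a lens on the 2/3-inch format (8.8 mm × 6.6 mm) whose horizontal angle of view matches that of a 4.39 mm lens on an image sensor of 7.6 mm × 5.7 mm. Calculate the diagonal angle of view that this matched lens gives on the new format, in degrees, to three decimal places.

94.511°

Equal horizontal AOV ⇒ f₂ = f₁ · 8.8/7.6 = 4.39 × 1.15789 ≈ 5.0832 mm.
Sensor diagonal = √(8.8² + 6.6²) = √121.0000 ≈ 11.0000 mm.
Diagonal AOV on the new format = 2·arctan(11.0000 / (2 × 5.0832)) = 2·arctan(1.08200) ≈ 94.5111°.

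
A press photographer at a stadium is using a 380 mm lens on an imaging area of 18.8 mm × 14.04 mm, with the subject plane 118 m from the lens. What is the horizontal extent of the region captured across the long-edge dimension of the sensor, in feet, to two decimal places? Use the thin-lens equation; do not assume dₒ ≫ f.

dₒ: 118 m = 118000 mm.
Similar triangles through the lens centre give W/dₒ = w/dᵢ; with 1/f = 1/dₒ + 1/dᵢ this gives W = w·(dₒ − f)/f.
W = 18.8 mm × (118000 − 380) / 380 = 18.8 × 309.5263 ≈ 5819.095 mm = 5819.095/304.8 ft = 19.0915 ft.

19.09 ft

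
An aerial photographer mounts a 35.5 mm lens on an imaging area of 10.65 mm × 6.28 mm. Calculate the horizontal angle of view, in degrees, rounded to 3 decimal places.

Angle of view α = 2·arctan(w/2f) with w = 10.65 mm and f = 35.5 mm.
w/2f = 0.15000; arctan(0.15000) ≈ 8.5308°, so α ≈ 17.0615°.

17.062°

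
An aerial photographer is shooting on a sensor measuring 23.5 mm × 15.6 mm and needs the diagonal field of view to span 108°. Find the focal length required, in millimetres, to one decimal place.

Sensor diagonal = √(23.5² + 15.6²) = √795.6100 ≈ 28.2066 mm.
From α = 2·arctan(d/2f) we get f = d / (2·tan(α/2)).
With d = 28.2066 mm and α/2 = 54°, tan(α/2) ≈ 1.37638, so f ≈ 28.2066 / 2.75276 ≈ 10.2466 mm.

10.2 mm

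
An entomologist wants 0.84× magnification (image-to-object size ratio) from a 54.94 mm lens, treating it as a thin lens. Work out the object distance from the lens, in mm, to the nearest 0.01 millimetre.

120.34 mm

With m = dᵢ/dₒ and 1/f = 1/dₒ + 1/dᵢ, substituting dᵢ = m·dₒ gives 1/f = (1 + 1/m)/dₒ, hence dₒ = f·(1 + 1/m).
dₒ = 54.94 × (1 + 1/0.84) = 54.94 × 2.19048 ≈ 120.345 mm.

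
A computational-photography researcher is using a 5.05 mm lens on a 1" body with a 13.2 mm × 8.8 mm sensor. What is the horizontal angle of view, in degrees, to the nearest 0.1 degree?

105.2°

Angle of view α = 2·arctan(w/2f) with w = 13.2 mm and f = 5.05 mm.
w/2f = 1.30693; arctan(1.30693) ≈ 52.5785°, so α ≈ 105.1571°.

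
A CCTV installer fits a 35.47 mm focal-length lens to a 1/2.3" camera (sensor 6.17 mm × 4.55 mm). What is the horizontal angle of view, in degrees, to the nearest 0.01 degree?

Angle of view α = 2·arctan(w/2f) with w = 6.17 mm and f = 35.47 mm.
w/2f = 0.08697; arctan(0.08697) ≈ 4.9708°, so α ≈ 9.9416°.

9.94°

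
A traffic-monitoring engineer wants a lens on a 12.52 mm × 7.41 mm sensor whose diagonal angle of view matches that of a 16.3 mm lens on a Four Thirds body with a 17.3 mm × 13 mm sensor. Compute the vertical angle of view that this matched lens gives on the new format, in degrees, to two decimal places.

Sensor diagonal = √(17.3² + 13²) = √468.2900 ≈ 21.6400 mm.
Sensor diagonal = √(12.52² + 7.41²) = √211.6585 ≈ 14.5485 mm.
Equal diagonal AOV ⇒ f₂ = f₁ · 14.5485/21.6400 = 16.3 × 0.67230 ≈ 10.9584 mm.
Vertical AOV on the new format = 2·arctan(7.41 / (2 × 10.9584)) = 2·arctan(0.33810) ≈ 37.3604°.

37.36°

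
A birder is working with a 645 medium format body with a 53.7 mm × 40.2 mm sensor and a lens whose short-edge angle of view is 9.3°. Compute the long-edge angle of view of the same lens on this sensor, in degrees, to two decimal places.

From the short-edge AOV: f = 40.2 / (2·tan(4.65°)) = 40.2 / 0.16267 ≈ 247.1216 mm.
Long-edge AOV = 2·arctan(53.7 / (2 × 247.1216)) = 2·arctan(0.10865) ≈ 12.4018°.

12.40°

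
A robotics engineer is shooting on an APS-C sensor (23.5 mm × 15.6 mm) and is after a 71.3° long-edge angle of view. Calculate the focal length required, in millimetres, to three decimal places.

From α = 2·arctan(w/2f) we get f = w / (2·tan(α/2)).
With w = 23.5 mm and α/2 = 35.65°, tan(α/2) ≈ 0.71725, so f ≈ 23.5 / 1.43450 ≈ 16.3820 mm.

16.382 mm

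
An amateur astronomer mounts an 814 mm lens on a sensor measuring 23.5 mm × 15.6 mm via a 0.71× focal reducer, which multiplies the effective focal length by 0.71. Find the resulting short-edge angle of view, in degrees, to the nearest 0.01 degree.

1.55°

Effective focal length f = 814 × 0.71 = 577.94 mm.
α = 2·arctan(15.6 / (2 × 577.94)) = 2·arctan(0.01350) ≈ 1.5465°.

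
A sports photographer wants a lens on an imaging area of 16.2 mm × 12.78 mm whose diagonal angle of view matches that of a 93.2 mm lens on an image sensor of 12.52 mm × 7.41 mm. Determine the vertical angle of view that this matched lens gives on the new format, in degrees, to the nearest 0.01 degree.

5.54°

Sensor diagonal = √(12.52² + 7.41²) = √211.6585 ≈ 14.5485 mm.
Sensor diagonal = √(16.2² + 12.78²) = √425.7684 ≈ 20.6342 mm.
Equal diagonal AOV ⇒ f₂ = f₁ · 20.6342/14.5485 = 93.2 × 1.41830 ≈ 132.1858 mm.
Vertical AOV on the new format = 2·arctan(12.78 / (2 × 132.1858)) = 2·arctan(0.04834) ≈ 5.5352°.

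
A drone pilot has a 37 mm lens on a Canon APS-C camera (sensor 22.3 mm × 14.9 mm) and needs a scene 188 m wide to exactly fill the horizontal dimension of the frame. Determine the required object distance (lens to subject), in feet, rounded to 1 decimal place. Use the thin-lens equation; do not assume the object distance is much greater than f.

W: 188 m = 188000 mm.
Magnification m = w/W = dᵢ/dₒ; combined with 1/f = 1/dₒ + 1/dᵢ this gives dₒ = f·(1 + W/w).
dₒ = 37 mm × (1 + 188000/22.3) = 37 × 8431.4933 ≈ 311965.251 mm = 311965.251/304.8 ft = 1023.51 ft.

1023.5 ft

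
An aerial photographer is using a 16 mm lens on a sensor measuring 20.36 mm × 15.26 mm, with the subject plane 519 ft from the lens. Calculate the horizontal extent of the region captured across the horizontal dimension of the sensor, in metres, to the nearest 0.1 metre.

dₒ: 519 ft × 304.8 mm/ft = 158191.19 mm.
Similar triangles through the lens centre give W/dₒ = w/dᵢ; with 1/f = 1/dₒ + 1/dᵢ this gives W = w·(dₒ − f)/f.
W = 20.36 mm × (158191 − 16) / 16 = 20.36 × 9885.9497 ≈ 201277.936 mm = 201.278 m.

201.3 m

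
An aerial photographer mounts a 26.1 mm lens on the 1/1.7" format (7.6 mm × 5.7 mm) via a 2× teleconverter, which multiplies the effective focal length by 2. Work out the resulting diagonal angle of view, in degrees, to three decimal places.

10.399°

Effective focal length f = 26.1 × 2 = 52.2 mm.
Sensor diagonal = √(7.6² + 5.7²) = √90.2500 ≈ 9.5000 mm.
α = 2·arctan(9.500 / (2 × 52.2)) = 2·arctan(0.09100) ≈ 10.3988°.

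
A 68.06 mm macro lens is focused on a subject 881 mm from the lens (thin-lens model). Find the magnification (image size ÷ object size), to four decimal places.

Thin lens: 1/f = 1/dₒ + 1/dᵢ → 1/dᵢ = 1/68.06 − 1/881 = 0.0135578 mm⁻¹, so dᵢ ≈ 73.7580 mm.
Magnification m = dᵢ/dₒ = 73.7580/881 ≈ 0.08372.

0.0837×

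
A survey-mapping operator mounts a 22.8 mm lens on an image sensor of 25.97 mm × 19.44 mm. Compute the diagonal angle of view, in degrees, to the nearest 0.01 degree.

Sensor diagonal = √(25.97² + 19.44²) = √1052.3545 ≈ 32.4400 mm.
Angle of view α = 2·arctan(d/2f) with d = 32.4400 mm and f = 22.8 mm.
d/2f = 0.71140; arctan(0.71140) ≈ 35.4282°, so α ≈ 70.8564°.

70.86°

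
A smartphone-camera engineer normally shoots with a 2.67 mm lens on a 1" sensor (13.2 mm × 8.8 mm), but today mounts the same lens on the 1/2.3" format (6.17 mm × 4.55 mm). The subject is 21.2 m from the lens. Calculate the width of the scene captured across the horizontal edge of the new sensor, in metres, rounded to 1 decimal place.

49.0 m

The focal length stays 2.67 mm; the relevant sensor dimension is now w = 6.17 mm. Object distance dₒ = 21.2 m = 21200 mm.
Thin-lens field width W = w·(dₒ − f)/f = 6.17 × (21200 − 2.67)/2.67 ≈ 48984.092 mm = 48.9841 m.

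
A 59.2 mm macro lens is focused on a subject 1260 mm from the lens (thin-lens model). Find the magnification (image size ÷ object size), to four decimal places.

0.0493×

Thin lens: 1/f = 1/dₒ + 1/dᵢ → 1/dᵢ = 1/59.2 − 1/1260 = 0.0160982 mm⁻¹, so dᵢ ≈ 62.1186 mm.
Magnification m = dᵢ/dₒ = 62.1186/1260 ≈ 0.04930.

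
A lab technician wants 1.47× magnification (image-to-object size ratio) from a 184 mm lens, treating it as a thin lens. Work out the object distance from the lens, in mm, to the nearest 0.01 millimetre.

309.17 mm

With m = dᵢ/dₒ and 1/f = 1/dₒ + 1/dᵢ, substituting dᵢ = m·dₒ gives 1/f = (1 + 1/m)/dₒ, hence dₒ = f·(1 + 1/m).
dₒ = 184 × (1 + 1/1.47) = 184 × 1.68027 ≈ 309.170 mm.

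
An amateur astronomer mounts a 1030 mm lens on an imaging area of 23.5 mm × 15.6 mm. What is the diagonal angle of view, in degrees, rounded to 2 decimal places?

Sensor diagonal = √(23.5² + 15.6²) = √795.6100 ≈ 28.2066 mm.
Angle of view α = 2·arctan(d/2f) with d = 28.2066 mm and f = 1030 mm.
d/2f = 0.01369; arctan(0.01369) ≈ 0.7845°, so α ≈ 1.5689°.

1.57°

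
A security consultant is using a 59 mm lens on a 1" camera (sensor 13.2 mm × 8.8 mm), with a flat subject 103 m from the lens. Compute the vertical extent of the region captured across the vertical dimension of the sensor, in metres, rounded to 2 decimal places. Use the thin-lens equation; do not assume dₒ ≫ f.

dₒ: 103 m = 103000 mm.
Similar triangles through the lens centre give W/dₒ = h/dᵢ; with 1/f = 1/dₒ + 1/dᵢ this gives W = h·(dₒ − f)/f.
W = 8.8 mm × (103000 − 59) / 59 = 8.8 × 1744.7627 ≈ 15353.912 mm = 15.3539 m.

15.35 m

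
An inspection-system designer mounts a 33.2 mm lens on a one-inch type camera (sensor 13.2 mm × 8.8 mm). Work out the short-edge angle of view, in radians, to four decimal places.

Angle of view α = 2·arctan(h/2f) with h = 8.8 mm and f = 33.2 mm.
h/2f = 0.13253; arctan(0.13253) ≈ 0.1318 rad, so α ≈ 0.2635 rad.

0.2635 rad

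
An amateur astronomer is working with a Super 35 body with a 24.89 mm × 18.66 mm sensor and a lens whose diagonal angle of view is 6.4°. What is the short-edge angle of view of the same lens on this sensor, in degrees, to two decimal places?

Sensor diagonal = √(24.89² + 18.66²) = √967.7077 ≈ 31.1080 mm.
From the diagonal AOV: f = 31.1080 / (2·tan(3.2°)) = 31.1080 / 0.11182 ≈ 278.2037 mm.
Short-edge AOV = 2·arctan(18.66 / (2 × 278.2037)) = 2·arctan(0.03354) ≈ 3.8416°.

3.84°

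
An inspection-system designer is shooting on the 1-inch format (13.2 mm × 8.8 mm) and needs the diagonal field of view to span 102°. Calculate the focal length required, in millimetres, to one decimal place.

Sensor diagonal = √(13.2² + 8.8²) = √251.6800 ≈ 15.8644 mm.
From α = 2·arctan(d/2f) we get f = d / (2·tan(α/2)).
With d = 15.8644 mm and α/2 = 51°, tan(α/2) ≈ 1.23490, so f ≈ 15.8644 / 2.46979 ≈ 6.4234 mm.

6.4 mm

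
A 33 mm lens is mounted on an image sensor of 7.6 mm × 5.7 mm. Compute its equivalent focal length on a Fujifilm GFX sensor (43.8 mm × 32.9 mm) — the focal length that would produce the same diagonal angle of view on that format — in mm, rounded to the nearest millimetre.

190 mm

Sensor diagonal = √(7.6² + 5.7²) = √90.2500 ≈ 9.5000 mm.
Sensor diagonal = √(43.8² + 32.9²) = √3000.8500 ≈ 54.7800 mm.
Equal angle of view means equal diagonal/f ratio, so f₂ = f₁ · (diagonal₂/diagonal₁) = 33 × 54.7800/9.5000.
f₂ = 33 × 5.76632 ≈ 190.288 mm.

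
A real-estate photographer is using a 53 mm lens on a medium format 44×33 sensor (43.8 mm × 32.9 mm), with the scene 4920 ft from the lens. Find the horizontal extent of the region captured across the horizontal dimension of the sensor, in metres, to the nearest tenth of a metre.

dₒ: 4920 ft × 304.8 mm/ft = 1499615.95 mm.
Similar triangles through the lens centre give W/dₒ = w/dᵢ; with 1/f = 1/dₒ + 1/dᵢ this gives W = w·(dₒ − f)/f.
W = 43.8 mm × (1.49962e+06 − 53) / 53 = 43.8 × 28293.6406 ≈ 1239261.458 mm = 1239.26 m.

1239.3 m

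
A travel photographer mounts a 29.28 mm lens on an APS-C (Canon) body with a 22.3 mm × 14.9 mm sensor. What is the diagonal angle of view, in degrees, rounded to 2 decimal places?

Sensor diagonal = √(22.3² + 14.9²) = √719.3000 ≈ 26.8198 mm.
Angle of view α = 2·arctan(d/2f) with d = 26.8198 mm and f = 29.28 mm.
d/2f = 0.45799; arctan(0.45799) ≈ 24.6072°, so α ≈ 49.2144°.

49.21°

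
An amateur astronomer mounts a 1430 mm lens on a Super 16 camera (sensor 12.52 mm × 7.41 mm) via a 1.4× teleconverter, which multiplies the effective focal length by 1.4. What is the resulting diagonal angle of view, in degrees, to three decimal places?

Effective focal length f = 1430 × 1.4 = 2002 mm.
Sensor diagonal = √(12.52² + 7.41²) = √211.6585 ≈ 14.5485 mm.
α = 2·arctan(14.548 / (2 × 2002)) = 2·arctan(0.00363) ≈ 0.4164°.

0.416°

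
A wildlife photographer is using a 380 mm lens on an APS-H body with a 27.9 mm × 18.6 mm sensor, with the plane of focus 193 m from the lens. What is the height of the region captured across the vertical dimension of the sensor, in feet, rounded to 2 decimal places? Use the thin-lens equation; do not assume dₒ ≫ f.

30.93 ft

dₒ: 193 m = 193000 mm.
Similar triangles through the lens centre give W/dₒ = h/dᵢ; with 1/f = 1/dₒ + 1/dᵢ this gives W = h·(dₒ − f)/f.
W = 18.6 mm × (193000 − 380) / 380 = 18.6 × 506.8947 ≈ 9428.242 mm = 9428.242/304.8 ft = 30.9326 ft.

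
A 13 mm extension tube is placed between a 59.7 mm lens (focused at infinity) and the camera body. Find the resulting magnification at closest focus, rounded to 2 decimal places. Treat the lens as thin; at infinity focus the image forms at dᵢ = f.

0.22×

The tube moves the image plane from f to f + e, so dᵢ = 59.7 + 13 = 72.7 mm. Focus is achieved when 1/f = 1/dₒ + 1/dᵢ, giving dₒ = 1/(1/f − 1/(f+e)).
Magnification m = dᵢ/dₒ = (f+e)·(1/f − 1/(f+e)) = e/f = 13/59.7 ≈ 0.2178.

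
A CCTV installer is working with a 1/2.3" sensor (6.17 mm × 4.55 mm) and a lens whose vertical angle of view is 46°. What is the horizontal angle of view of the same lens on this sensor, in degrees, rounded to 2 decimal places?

From the vertical AOV: f = 4.55 / (2·tan(23°)) = 4.55 / 0.84895 ≈ 5.3596 mm.
Horizontal AOV = 2·arctan(6.17 / (2 × 5.3596)) = 2·arctan(0.57561) ≈ 59.8500°.

59.85°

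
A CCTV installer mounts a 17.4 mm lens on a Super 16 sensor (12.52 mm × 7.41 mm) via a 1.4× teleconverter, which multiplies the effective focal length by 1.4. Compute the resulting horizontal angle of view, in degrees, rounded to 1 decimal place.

Effective focal length f = 17.4 × 1.4 = 24.36 mm.
α = 2·arctan(12.52 / (2 × 24.36)) = 2·arctan(0.25698) ≈ 28.8239°.

28.8°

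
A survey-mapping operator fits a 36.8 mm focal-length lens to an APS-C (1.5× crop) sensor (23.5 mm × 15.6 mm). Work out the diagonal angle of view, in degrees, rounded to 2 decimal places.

Sensor diagonal = √(23.5² + 15.6²) = √795.6100 ≈ 28.2066 mm.
Angle of view α = 2·arctan(d/2f) with d = 28.2066 mm and f = 36.8 mm.
d/2f = 0.38324; arctan(0.38324) ≈ 20.9689°, so α ≈ 41.9378°.

41.94°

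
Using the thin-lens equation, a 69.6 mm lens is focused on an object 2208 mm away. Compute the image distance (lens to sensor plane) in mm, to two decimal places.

1/dᵢ = 1/f − 1/dₒ = 1/69.6 − 1/2208 = 0.0139149 mm⁻¹.
dᵢ = 1/0.0139149 ≈ 71.8653 mm.

71.87 mm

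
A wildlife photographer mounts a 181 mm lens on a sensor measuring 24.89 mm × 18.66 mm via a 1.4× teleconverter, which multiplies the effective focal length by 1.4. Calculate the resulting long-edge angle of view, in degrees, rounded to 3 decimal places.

5.623°

Effective focal length f = 181 × 1.4 = 253.4 mm.
α = 2·arctan(24.89 / (2 × 253.4)) = 2·arctan(0.04911) ≈ 5.6233°.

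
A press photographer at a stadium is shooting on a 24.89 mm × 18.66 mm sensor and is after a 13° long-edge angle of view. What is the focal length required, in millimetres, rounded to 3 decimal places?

109.228 mm

From α = 2·arctan(w/2f) we get f = w / (2·tan(α/2)).
With w = 24.89 mm and α/2 = 6.5°, tan(α/2) ≈ 0.11394, so f ≈ 24.89 / 0.22787 ≈ 109.2284 mm.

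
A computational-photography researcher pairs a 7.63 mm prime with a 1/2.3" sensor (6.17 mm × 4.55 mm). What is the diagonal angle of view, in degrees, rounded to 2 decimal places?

Sensor diagonal = √(6.17² + 4.55²) = √58.7714 ≈ 7.6663 mm.
Angle of view α = 2·arctan(d/2f) with d = 7.6663 mm and f = 7.63 mm.
d/2f = 0.50238; arctan(0.50238) ≈ 26.6738°, so α ≈ 53.3477°.

53.35°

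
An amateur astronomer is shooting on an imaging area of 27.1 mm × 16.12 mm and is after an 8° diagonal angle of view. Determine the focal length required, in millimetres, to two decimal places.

Sensor diagonal = √(27.1² + 16.12²) = √994.2644 ≈ 31.5320 mm.
From α = 2·arctan(d/2f) we get f = d / (2·tan(α/2)).
With d = 31.5320 mm and α/2 = 4°, tan(α/2) ≈ 0.06993, so f ≈ 31.5320 / 0.13985 ≈ 225.4640 mm.

225.46 mm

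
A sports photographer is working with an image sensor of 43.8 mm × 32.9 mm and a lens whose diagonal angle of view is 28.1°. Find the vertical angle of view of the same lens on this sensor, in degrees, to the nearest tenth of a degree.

17.1°

Sensor diagonal = √(43.8² + 32.9²) = √3000.8500 ≈ 54.7800 mm.
From the diagonal AOV: f = 54.7800 / (2·tan(14.05°)) = 54.7800 / 0.50051 ≈ 109.4483 mm.
Vertical AOV = 2·arctan(32.9 / (2 × 109.4483)) = 2·arctan(0.15030) ≈ 17.0951°.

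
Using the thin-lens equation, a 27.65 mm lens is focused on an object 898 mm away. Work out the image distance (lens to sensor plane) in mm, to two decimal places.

28.53 mm

1/dᵢ = 1/f − 1/dₒ = 1/27.65 − 1/898 = 0.0350528 mm⁻¹.
dᵢ = 1/0.0350528 ≈ 28.5284 mm.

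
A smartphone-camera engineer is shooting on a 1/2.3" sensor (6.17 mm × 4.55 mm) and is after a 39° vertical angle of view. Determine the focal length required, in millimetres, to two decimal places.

From α = 2·arctan(h/2f) we get f = h / (2·tan(α/2)).
With h = 4.55 mm and α/2 = 19.5°, tan(α/2) ≈ 0.35412, so f ≈ 4.55 / 0.70824 ≈ 6.4244 mm.

6.42 mm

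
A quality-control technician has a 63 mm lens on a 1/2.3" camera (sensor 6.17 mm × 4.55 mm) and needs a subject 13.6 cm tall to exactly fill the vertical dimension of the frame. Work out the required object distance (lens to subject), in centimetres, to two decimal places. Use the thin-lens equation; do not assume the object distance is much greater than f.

W: 13.6 cm = 136 mm.
Magnification m = h/W = dᵢ/dₒ; combined with 1/f = 1/dₒ + 1/dᵢ this gives dₒ = f·(1 + W/h).
dₒ = 63 mm × (1 + 136/4.55) = 63 × 30.8901 ≈ 1946.077 mm = 194.608 cm.

194.61 cm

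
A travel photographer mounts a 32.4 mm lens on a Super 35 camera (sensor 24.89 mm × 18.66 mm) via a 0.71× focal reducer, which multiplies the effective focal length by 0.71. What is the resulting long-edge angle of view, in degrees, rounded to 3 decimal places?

56.826°

Effective focal length f = 32.4 × 0.71 = 23.004 mm.
α = 2·arctan(24.89 / (2 × 23.004)) = 2·arctan(0.54099) ≈ 56.8261°.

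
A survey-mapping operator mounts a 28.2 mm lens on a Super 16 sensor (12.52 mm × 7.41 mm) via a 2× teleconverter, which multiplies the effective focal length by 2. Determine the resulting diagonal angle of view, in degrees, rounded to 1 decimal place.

14.7°

Effective focal length f = 28.2 × 2 = 56.4 mm.
Sensor diagonal = √(12.52² + 7.41²) = √211.6585 ≈ 14.5485 mm.
α = 2·arctan(14.548 / (2 × 56.4)) = 2·arctan(0.12898) ≈ 14.6984°.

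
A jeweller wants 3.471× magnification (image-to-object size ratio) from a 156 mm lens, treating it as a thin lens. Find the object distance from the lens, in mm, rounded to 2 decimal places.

With m = dᵢ/dₒ and 1/f = 1/dₒ + 1/dᵢ, substituting dᵢ = m·dₒ gives 1/f = (1 + 1/m)/dₒ, hence dₒ = f·(1 + 1/m).
dₒ = 156 × (1 + 1/3.471) = 156 × 1.28810 ≈ 200.944 mm.

200.94 mm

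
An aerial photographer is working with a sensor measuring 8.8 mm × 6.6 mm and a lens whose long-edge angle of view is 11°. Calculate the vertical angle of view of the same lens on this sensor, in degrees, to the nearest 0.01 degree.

8.26°

From the long-edge AOV: f = 8.8 / (2·tan(5.5°)) = 8.8 / 0.19258 ≈ 45.6957 mm.
Vertical AOV = 2·arctan(6.6 / (2 × 45.6957)) = 2·arctan(0.07222) ≈ 8.2611°.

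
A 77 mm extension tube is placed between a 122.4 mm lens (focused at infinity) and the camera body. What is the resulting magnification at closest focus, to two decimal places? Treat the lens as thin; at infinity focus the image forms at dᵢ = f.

The tube moves the image plane from f to f + e, so dᵢ = 122.4 + 77 = 199.4 mm. Focus is achieved when 1/f = 1/dₒ + 1/dᵢ, giving dₒ = 1/(1/f − 1/(f+e)).
Magnification m = dᵢ/dₒ = (f+e)·(1/f − 1/(f+e)) = e/f = 77/122.4 ≈ 0.6291.

0.63×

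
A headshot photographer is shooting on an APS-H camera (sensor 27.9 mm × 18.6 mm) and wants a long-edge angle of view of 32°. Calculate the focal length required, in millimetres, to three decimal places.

From α = 2·arctan(w/2f) we get f = w / (2·tan(α/2)).
With w = 27.9 mm and α/2 = 16°, tan(α/2) ≈ 0.28675, so f ≈ 27.9 / 0.57349 ≈ 48.6494 mm.

48.649 mm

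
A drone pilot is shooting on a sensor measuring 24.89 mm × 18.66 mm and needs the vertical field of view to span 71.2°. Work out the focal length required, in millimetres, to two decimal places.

13.03 mm

From α = 2·arctan(h/2f) we get f = h / (2·tan(α/2)).
With h = 18.66 mm and α/2 = 35.6°, tan(α/2) ≈ 0.71593, so f ≈ 18.66 / 1.43186 ≈ 13.0320 mm.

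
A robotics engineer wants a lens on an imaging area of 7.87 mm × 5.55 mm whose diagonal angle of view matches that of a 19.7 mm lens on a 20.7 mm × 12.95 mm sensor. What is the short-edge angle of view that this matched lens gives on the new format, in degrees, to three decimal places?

39.309°

Sensor diagonal = √(20.7² + 12.95²) = √596.1925 ≈ 24.4171 mm.
Sensor diagonal = √(7.87² + 5.55²) = √92.7394 ≈ 9.6301 mm.
Equal diagonal AOV ⇒ f₂ = f₁ · 9.6301/24.4171 = 19.7 × 0.39440 ≈ 7.7697 mm.
Short-edge AOV on the new format = 2·arctan(5.55 / (2 × 7.7697)) = 2·arctan(0.35716) ≈ 39.3090°.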